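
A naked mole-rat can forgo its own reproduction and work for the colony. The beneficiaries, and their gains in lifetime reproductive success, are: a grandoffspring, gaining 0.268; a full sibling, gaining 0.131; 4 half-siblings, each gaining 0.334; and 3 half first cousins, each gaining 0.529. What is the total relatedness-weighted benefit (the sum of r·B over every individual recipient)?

r to a grandoffspring = 0.25 (two parent–offspring links: r = (1/2)^2 = 1/4).
r to a full sibling = 0.5 (full sibs share both parents — two paths of length 2: r = 2·(1/2)^2 = 1/2).
r to a half-sibling = 1/4 (half-sibs share one parent — one path of length 2: r = (1/2)^2 = 1/4).
r to a half first cousin = 1/16 (half first cousins share one grandparent — one path of length 4: r = (1/2)^4 = 1/16).
Summing one r·B term per recipient: 1·0.25·0.268 + 1·0.5·0.131 + 4·0.25·0.334 + 3·0.0625·0.529 = 0.5656875.

0.5656875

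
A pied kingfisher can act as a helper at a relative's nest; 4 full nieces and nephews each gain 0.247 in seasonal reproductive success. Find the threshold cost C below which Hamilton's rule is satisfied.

r to a full niece or nephew = 1/4 (full aunt/uncle↔niece/nephew: two paths of length 3 through the shared grandparent pair: r = 2·(1/2)^3 = 1/4).
Hamilton's rule: n·r·B > C, so the trait is favored while C < n·r·B = 4·0.25·0.247 = 0.247.

0.247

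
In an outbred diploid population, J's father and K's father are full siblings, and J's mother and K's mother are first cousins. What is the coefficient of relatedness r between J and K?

Independent pedigree routes through distinct common ancestors add.
J and K are related in two ways: first cousins through their fathers (r = 1/8) and second cousins through their mothers (r = 1/32).
r = 1/8 + 1/32 = 0.15625.

0.15625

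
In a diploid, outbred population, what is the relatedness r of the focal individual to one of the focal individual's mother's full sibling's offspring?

Each parent–offspring link contributes a factor of 1/2, and independent paths through distinct common ancestors add.
First cousins share one grandparent pair — two paths of length 4: r = 2·(1/2)^4 = 1/8.

0.125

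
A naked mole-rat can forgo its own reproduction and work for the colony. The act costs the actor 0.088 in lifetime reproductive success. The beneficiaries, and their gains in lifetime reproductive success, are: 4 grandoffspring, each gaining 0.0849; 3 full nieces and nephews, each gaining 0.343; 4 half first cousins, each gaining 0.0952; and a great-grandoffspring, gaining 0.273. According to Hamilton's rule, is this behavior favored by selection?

Yes

Hamilton's rule: the trait is favored when the sum of r·B over every recipient exceeds the actor's cost C.
r to a grandoffspring = 1/4 (two parent–offspring links: r = (1/2)^2 = 1/4).
r to a full niece or nephew = 1/4 (full aunt/uncle↔niece/nephew: two paths of length 3 through the shared grandparent pair: r = 2·(1/2)^3 = 1/4).
r to a half first cousin = 1/16 (half first cousins share one grandparent — one path of length 4: r = (1/2)^4 = 1/16).
r to a great-grandoffspring = 1/8 (three parent–offspring links: r = (1/2)^3 = 1/8).
Summing one r·B term per recipient: 4·0.25·0.0849 + 3·0.25·0.343 + 4·0.0625·0.0952 + 1·0.125·0.273 = 0.400075.
0.400075 > 0.088: the indirect benefit exceeds the cost.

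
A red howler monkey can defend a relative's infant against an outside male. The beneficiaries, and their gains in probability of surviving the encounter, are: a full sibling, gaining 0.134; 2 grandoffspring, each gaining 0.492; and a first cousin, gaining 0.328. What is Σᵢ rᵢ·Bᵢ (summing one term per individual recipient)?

r to a full sibling = 1/2 (full sibs share both parents — two paths of length 2: r = 2·(1/2)^2 = 1/2).
r to a grandoffspring = 1/4 (two parent–offspring links: r = (1/2)^2 = 1/4).
r to a first cousin = 1/8 (first cousins share one grandparent pair — two paths of length 4: r = 2·(1/2)^4 = 1/8).
Summing one r·B term per recipient: 1·0.5·0.134 + 2·0.25·0.492 + 1·0.125·0.328 = 0.354.

0.354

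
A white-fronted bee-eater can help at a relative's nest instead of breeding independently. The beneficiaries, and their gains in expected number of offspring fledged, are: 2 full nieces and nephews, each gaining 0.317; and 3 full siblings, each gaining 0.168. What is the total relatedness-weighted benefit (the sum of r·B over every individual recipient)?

0.4105

r to a full niece or nephew = 0.25 (full aunt/uncle↔niece/nephew: two paths of length 3 through the shared grandparent pair: r = 2·(1/2)^3 = 1/4).
r to a full sibling = 1/2 (full sibs share both parents — two paths of length 2: r = 2·(1/2)^2 = 1/2).
Summing one r·B term per recipient: 2·0.25·0.317 + 3·0.5·0.168 = 0.4105.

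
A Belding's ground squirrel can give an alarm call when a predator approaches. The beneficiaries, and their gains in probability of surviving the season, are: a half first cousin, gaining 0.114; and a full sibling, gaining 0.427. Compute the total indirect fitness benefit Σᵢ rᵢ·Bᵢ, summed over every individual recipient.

r to a half first cousin = 1/16 (half first cousins share one grandparent — one path of length 4: r = (1/2)^4 = 1/16).
r to a full sibling = 0.5 (full sibs share both parents — two paths of length 2: r = 2·(1/2)^2 = 1/2).
Summing one r·B term per recipient: 1·0.0625·0.114 + 1·0.5·0.427 = 0.220625.

0.220625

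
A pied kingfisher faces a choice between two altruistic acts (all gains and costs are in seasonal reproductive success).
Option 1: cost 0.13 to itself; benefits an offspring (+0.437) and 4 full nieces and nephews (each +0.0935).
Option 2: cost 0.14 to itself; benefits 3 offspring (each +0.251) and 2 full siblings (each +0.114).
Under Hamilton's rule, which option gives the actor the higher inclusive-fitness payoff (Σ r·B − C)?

Option 1: r to an offspring = 0.5.
Option 1: r to a full niece or nephew = 0.25.
Option 1: Σ r·B − C = (1·0.5·0.437 + 4·0.25·0.0935) − 0.13 = 0.182.
Option 2: r to an offspring = 0.5.
Option 2: r to a full sibling = 0.5.
Option 2: Σ r·B − C = (3·0.5·0.251 + 2·0.5·0.114) − 0.14 = 0.3505.
Option 2 has the higher net inclusive-fitness payoff.

Option 2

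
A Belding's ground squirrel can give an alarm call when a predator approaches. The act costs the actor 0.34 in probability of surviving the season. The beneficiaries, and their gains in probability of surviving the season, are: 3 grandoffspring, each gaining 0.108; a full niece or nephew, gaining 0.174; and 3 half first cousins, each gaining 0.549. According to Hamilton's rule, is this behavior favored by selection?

No

Hamilton's rule: the trait is favored when the sum of r·B over every recipient exceeds the actor's cost C.
r to a grandoffspring = 1/4 (two parent–offspring links: r = (1/2)^2 = 1/4).
r to a full niece or nephew = 1/4 (full aunt/uncle↔niece/nephew: two paths of length 3 through the shared grandparent pair: r = 2·(1/2)^3 = 1/4).
r to a half first cousin = 0.0625 (half first cousins share one grandparent — one path of length 4: r = (1/2)^4 = 1/16).
Summing one r·B term per recipient: 3·0.25·0.108 + 1·0.25·0.174 + 3·0.0625·0.549 = 0.2274375.
0.2274375 < 0.34: the indirect benefit is less than the cost.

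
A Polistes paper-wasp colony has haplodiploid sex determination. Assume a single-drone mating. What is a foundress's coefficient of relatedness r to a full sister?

0.75

Haplodiploid full sisters inherit their father's entire haploid genome identically (contributing 1/2) and on average half of their mother's contribution (1/2 · 1/2 = 1/4); r = 1/2 + 1/4 = 3/4.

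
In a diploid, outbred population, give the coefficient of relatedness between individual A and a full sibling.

Full sibs share both parents — two paths of length 2: r = 2·(1/2)^2 = 1/2.

0.5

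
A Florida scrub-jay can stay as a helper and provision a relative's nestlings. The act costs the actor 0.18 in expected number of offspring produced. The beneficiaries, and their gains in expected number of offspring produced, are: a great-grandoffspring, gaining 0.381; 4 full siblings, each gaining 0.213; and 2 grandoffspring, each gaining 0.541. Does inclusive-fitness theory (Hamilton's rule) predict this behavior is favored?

Hamilton's rule: the trait is favored when the sum of r·B over every recipient exceeds the actor's cost C.
r to a great-grandoffspring = 1/8 (three parent–offspring links: r = (1/2)^3 = 1/8).
r to a full sibling = 0.5 (full sibs share both parents — two paths of length 2: r = 2·(1/2)^2 = 1/2).
r to a grandoffspring = 1/4 (two parent–offspring links: r = (1/2)^2 = 1/4).
Summing one r·B term per recipient: 1·0.125·0.381 + 4·0.5·0.213 + 2·0.25·0.541 = 0.744125.
0.744125 > 0.18: the indirect benefit exceeds the cost.

Yes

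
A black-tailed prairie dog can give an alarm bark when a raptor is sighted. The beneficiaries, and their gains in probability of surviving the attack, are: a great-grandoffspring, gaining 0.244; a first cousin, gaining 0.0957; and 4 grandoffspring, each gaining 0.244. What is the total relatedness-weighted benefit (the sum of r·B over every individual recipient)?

0.2864625

r to a great-grandoffspring = 0.125 (three parent–offspring links: r = (1/2)^3 = 1/8).
r to a first cousin = 1/8 (first cousins share one grandparent pair — two paths of length 4: r = 2·(1/2)^4 = 1/8).
r to a grandoffspring = 0.25 (two parent–offspring links: r = (1/2)^2 = 1/4).
Summing one r·B term per recipient: 1·0.125·0.244 + 1·0.125·0.0957 + 4·0.25·0.244 = 0.2864625.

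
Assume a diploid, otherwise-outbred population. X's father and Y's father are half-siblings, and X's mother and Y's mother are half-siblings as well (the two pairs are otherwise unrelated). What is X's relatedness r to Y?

Independent pedigree routes through distinct common ancestors add.
X and Y are related in two ways: half first cousins through their fathers (r = 1/16) and half first cousins through their mothers (r = 1/16).
r = 1/16 + 1/16 = 0.125.

0.125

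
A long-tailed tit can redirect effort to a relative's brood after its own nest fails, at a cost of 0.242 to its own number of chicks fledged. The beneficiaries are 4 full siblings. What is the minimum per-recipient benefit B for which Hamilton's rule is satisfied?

r to a full sibling = 1/2 (full sibs share both parents — two paths of length 2: r = 2·(1/2)^2 = 1/2).
Hamilton's rule with n recipients of equal r: n·r·B > C, so B > C/(n·r) = 0.242/(4·0.5) = 0.121.

0.121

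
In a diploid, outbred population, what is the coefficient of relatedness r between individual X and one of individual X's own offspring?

0.5

Each parent–offspring link contributes a factor of 1/2, and independent paths through distinct common ancestors add.
One parent–offspring link: r = (1/2)^1 = 1/2.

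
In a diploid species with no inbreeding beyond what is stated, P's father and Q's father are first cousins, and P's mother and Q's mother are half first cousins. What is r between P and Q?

Relatedness sums over independent paths through distinct common ancestors.
P and Q are related in two ways: second cousins through their fathers (r = 1/32) and half second cousins through their mothers (r = 1/64).
r = 1/32 + 1/64 = 0.046875.

0.046875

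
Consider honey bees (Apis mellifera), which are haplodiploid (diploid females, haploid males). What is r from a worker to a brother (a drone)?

0.25

Her haploid brother carries none of their father's genes and a random half of their mother's genome; that half matches the maternal half of her own genome with probability 1/2: r = 1/2 · 1/2 = 1/4.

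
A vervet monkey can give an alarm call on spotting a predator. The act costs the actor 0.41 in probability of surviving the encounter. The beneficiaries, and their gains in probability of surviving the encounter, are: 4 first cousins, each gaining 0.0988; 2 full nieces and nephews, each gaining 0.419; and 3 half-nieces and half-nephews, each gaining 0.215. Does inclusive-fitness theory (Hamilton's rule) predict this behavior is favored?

Hamilton's rule: the trait is favored when the sum of r·B over every recipient exceeds the actor's cost C.
r to a first cousin = 1/8 (first cousins share one grandparent pair — two paths of length 4: r = 2·(1/2)^4 = 1/8).
r to a full niece or nephew = 1/4 (full aunt/uncle↔niece/nephew: two paths of length 3 through the shared grandparent pair: r = 2·(1/2)^3 = 1/4).
r to a half-niece or half-nephew = 0.125 (half-aunt/uncle↔niece/nephew: one path of length 3: r = (1/2)^3 = 1/8).
Summing one r·B term per recipient: 4·0.125·0.0988 + 2·0.25·0.419 + 3·0.125·0.215 = 0.339525.
0.339525 < 0.41: the indirect benefit is less than the cost.

No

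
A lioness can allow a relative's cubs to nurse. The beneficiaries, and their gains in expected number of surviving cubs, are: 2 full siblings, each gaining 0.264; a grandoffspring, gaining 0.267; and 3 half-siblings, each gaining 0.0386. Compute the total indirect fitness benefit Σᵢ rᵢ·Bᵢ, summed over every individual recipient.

0.3597

r to a full sibling = 0.5 (full sibs share both parents — two paths of length 2: r = 2·(1/2)^2 = 1/2).
r to a grandoffspring = 1/4 (two parent–offspring links: r = (1/2)^2 = 1/4).
r to a half-sibling = 1/4 (half-sibs share one parent — one path of length 2: r = (1/2)^2 = 1/4).
Summing one r·B term per recipient: 2·0.5·0.264 + 1·0.25·0.267 + 3·0.25·0.0386 = 0.3597.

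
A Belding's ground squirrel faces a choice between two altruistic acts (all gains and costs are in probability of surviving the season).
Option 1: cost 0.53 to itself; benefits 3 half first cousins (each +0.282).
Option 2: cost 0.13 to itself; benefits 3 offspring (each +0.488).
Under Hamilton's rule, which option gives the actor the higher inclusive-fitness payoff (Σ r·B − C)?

Option 1: r to a half first cousin = 0.0625.
Option 1: Σ r·B − C = (3·0.0625·0.282) − 0.53 = -0.477125.
Option 2: r to an offspring = 0.5.
Option 2: Σ r·B − C = (3·0.5·0.488) − 0.13 = 0.602.
Option 2 has the higher net inclusive-fitness payoff.

Option 2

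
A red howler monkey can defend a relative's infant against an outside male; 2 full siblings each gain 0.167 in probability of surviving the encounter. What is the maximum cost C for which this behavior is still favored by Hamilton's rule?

r to a full sibling = 1/2 (full sibs share both parents — two paths of length 2: r = 2·(1/2)^2 = 1/2).
Hamilton's rule: n·r·B > C, so the trait is favored while C < n·r·B = 2·0.5·0.167 = 0.167.

0.167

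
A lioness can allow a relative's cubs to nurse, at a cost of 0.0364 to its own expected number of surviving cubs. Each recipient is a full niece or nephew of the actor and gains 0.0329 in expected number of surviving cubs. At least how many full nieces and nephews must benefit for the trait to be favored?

r to a full niece or nephew = 1/4 (full aunt/uncle↔niece/nephew: two paths of length 3 through the shared grandparent pair: r = 2·(1/2)^3 = 1/4).
Hamilton's rule: n·r·B > C  ⇒  n > C/(r·B) = 0.0364/(0.25·0.0329) = 4.426.
The smallest integer exceeding 4.426 is 5.

5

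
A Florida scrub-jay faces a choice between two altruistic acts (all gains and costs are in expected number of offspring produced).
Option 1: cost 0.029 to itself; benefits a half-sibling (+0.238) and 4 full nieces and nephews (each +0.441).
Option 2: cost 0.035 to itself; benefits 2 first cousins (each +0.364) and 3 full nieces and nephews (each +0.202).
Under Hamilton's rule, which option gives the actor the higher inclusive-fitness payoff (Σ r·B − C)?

Option 1: r to a half-sibling = 0.25.
Option 1: r to a full niece or nephew = 0.25.
Option 1: Σ r·B − C = (1·0.25·0.238 + 4·0.25·0.441) − 0.029 = 0.4715.
Option 2: r to a first cousin = 0.125.
Option 2: r to a full niece or nephew = 0.25.
Option 2: Σ r·B − C = (2·0.125·0.364 + 3·0.25·0.202) − 0.035 = 0.2075.
Option 1 has the higher net inclusive-fitness payoff.

Option 1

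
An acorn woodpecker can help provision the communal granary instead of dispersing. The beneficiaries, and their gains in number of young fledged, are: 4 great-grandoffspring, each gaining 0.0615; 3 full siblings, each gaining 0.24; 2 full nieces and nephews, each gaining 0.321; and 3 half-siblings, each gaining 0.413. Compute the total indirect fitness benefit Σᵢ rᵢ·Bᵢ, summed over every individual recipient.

0.861

r to a great-grandoffspring = 0.125 (three parent–offspring links: r = (1/2)^3 = 1/8).
r to a full sibling = 0.5 (full sibs share both parents — two paths of length 2: r = 2·(1/2)^2 = 1/2).
r to a full niece or nephew = 0.25 (full aunt/uncle↔niece/nephew: two paths of length 3 through the shared grandparent pair: r = 2·(1/2)^3 = 1/4).
r to a half-sibling = 1/4 (half-sibs share one parent — one path of length 2: r = (1/2)^2 = 1/4).
Summing one r·B term per recipient: 4·0.125·0.0615 + 3·0.5·0.24 + 2·0.25·0.321 + 3·0.25·0.413 = 0.861.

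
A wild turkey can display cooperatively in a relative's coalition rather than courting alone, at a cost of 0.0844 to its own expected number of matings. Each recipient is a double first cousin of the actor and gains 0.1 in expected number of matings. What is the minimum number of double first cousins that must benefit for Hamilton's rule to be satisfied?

r to a double first cousin = 1/4 (double first cousins share both grandparent pairs — four paths of length 4: r = 4·(1/2)^4 = 1/4).
Hamilton's rule: n·r·B > C  ⇒  n > C/(r·B) = 0.0844/(0.25·0.1) = 3.376.
The smallest integer exceeding 3.376 is 4.

4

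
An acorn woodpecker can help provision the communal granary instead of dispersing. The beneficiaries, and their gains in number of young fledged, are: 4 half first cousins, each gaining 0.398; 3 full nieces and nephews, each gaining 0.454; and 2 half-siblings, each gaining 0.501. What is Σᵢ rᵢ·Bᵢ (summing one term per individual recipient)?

r to a half first cousin = 1/16 (half first cousins share one grandparent — one path of length 4: r = (1/2)^4 = 1/16).
r to a full niece or nephew = 1/4 (full aunt/uncle↔niece/nephew: two paths of length 3 through the shared grandparent pair: r = 2·(1/2)^3 = 1/4).
r to a half-sibling = 1/4 (half-sibs share one parent — one path of length 2: r = (1/2)^2 = 1/4).
Summing one r·B term per recipient: 4·0.0625·0.398 + 3·0.25·0.454 + 2·0.25·0.501 = 0.6905.

0.6905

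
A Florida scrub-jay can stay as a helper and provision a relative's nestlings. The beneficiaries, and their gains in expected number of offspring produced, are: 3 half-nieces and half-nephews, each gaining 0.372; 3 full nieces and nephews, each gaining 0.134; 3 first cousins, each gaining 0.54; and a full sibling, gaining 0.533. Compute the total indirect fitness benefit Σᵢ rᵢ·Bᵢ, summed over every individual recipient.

0.709

r to a half-niece or half-nephew = 0.125 (half-aunt/uncle↔niece/nephew: one path of length 3: r = (1/2)^3 = 1/8).
r to a full niece or nephew = 1/4 (full aunt/uncle↔niece/nephew: two paths of length 3 through the shared grandparent pair: r = 2·(1/2)^3 = 1/4).
r to a first cousin = 1/8 (first cousins share one grandparent pair — two paths of length 4: r = 2·(1/2)^4 = 1/8).
r to a full sibling = 1/2 (full sibs share both parents — two paths of length 2: r = 2·(1/2)^2 = 1/2).
Summing one r·B term per recipient: 3·0.125·0.372 + 3·0.25·0.134 + 3·0.125·0.54 + 1·0.5·0.533 = 0.709.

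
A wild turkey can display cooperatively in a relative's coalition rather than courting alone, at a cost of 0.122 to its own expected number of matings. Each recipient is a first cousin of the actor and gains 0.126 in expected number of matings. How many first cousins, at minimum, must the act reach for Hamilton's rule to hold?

r to a first cousin = 1/8 (first cousins share one grandparent pair — two paths of length 4: r = 2·(1/2)^4 = 1/8).
Hamilton's rule: n·r·B > C  ⇒  n > C/(r·B) = 0.122/(0.125·0.126) = 7.746.
The smallest integer exceeding 7.746 is 8.

8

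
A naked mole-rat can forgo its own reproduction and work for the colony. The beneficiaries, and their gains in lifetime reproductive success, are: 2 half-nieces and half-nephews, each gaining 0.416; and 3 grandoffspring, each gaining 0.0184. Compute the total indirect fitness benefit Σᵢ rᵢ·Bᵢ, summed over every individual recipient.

0.1178

r to a half-niece or half-nephew = 0.125 (half-aunt/uncle↔niece/nephew: one path of length 3: r = (1/2)^3 = 1/8).
r to a grandoffspring = 0.25 (two parent–offspring links: r = (1/2)^2 = 1/4).
Summing one r·B term per recipient: 2·0.125·0.416 + 3·0.25·0.0184 = 0.1178.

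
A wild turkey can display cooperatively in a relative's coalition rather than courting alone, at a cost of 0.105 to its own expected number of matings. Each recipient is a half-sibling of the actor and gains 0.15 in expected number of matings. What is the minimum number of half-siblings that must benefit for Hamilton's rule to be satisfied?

3

r to a half-sibling = 0.25 (half-sibs share one parent — one path of length 2: r = (1/2)^2 = 1/4).
Hamilton's rule: n·r·B > C  ⇒  n > C/(r·B) = 0.105/(0.25·0.15) = 2.8.
The smallest integer exceeding 2.8 is 3.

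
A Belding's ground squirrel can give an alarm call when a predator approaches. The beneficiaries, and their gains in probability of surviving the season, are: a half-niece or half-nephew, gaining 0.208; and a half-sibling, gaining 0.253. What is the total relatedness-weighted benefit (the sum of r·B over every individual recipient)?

r to a half-niece or half-nephew = 0.125 (half-aunt/uncle↔niece/nephew: one path of length 3: r = (1/2)^3 = 1/8).
r to a half-sibling = 0.25 (half-sibs share one parent — one path of length 2: r = (1/2)^2 = 1/4).
Summing one r·B term per recipient: 1·0.125·0.208 + 1·0.25·0.253 = 0.08925.

0.08925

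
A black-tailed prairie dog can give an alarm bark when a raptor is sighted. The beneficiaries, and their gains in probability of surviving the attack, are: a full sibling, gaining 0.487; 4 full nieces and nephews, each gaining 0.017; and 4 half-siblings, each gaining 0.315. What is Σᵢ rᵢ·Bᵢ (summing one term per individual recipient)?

r to a full sibling = 1/2 (full sibs share both parents — two paths of length 2: r = 2·(1/2)^2 = 1/2).
r to a full niece or nephew = 1/4 (full aunt/uncle↔niece/nephew: two paths of length 3 through the shared grandparent pair: r = 2·(1/2)^3 = 1/4).
r to a half-sibling = 0.25 (half-sibs share one parent — one path of length 2: r = (1/2)^2 = 1/4).
Summing one r·B term per recipient: 1·0.5·0.487 + 4·0.25·0.017 + 4·0.25·0.315 = 0.5755.

0.5755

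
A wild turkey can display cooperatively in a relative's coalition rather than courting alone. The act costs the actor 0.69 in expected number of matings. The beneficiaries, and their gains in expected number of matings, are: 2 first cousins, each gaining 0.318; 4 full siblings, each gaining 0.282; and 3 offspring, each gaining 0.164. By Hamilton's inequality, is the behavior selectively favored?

Hamilton's rule: the trait is favored when the sum of r·B over every recipient exceeds the actor's cost C.
r to a first cousin = 0.125 (first cousins share one grandparent pair — two paths of length 4: r = 2·(1/2)^4 = 1/8).
r to a full sibling = 0.5 (full sibs share both parents — two paths of length 2: r = 2·(1/2)^2 = 1/2).
r to an offspring = 0.5 (one parent–offspring link: r = (1/2)^1 = 1/2).
Summing one r·B term per recipient: 2·0.125·0.318 + 4·0.5·0.282 + 3·0.5·0.164 = 0.8895.
0.8895 > 0.69: the indirect benefit exceeds the cost.

Yes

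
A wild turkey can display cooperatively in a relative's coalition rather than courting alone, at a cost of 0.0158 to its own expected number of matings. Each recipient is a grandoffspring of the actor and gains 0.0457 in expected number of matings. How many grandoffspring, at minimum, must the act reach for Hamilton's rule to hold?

2

r to a grandoffspring = 0.25 (two parent–offspring links: r = (1/2)^2 = 1/4).
Hamilton's rule: n·r·B > C  ⇒  n > C/(r·B) = 0.0158/(0.25·0.0457) = 1.383.
The smallest integer exceeding 1.383 is 2.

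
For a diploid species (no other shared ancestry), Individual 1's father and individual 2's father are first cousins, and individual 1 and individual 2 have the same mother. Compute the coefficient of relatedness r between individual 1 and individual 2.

Relatedness sums over independent paths through distinct common ancestors.
Individual 1 and individual 2 are related in two ways: second cousins through their fathers (r = 1/32) and half-sibs through their shared mother (r = 1/4).
r = 1/32 + 1/4 = 0.28125.

0.28125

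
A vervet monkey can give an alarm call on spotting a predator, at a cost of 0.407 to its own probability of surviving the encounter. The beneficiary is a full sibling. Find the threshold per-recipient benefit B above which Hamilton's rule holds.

0.814

r to a full sibling = 0.5 (full sibs share both parents — two paths of length 2: r = 2·(1/2)^2 = 1/2).
Hamilton's rule with n recipients of equal r: n·r·B > C, so B > C/(n·r) = 0.407/(1·0.5) = 0.814.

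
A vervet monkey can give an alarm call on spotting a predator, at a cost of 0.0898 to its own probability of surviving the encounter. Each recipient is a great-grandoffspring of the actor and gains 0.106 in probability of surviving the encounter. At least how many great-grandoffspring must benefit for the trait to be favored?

r to a great-grandoffspring = 1/8 (three parent–offspring links: r = (1/2)^3 = 1/8).
Hamilton's rule: n·r·B > C  ⇒  n > C/(r·B) = 0.0898/(0.125·0.106) = 6.777.
The smallest integer exceeding 6.777 is 7.

7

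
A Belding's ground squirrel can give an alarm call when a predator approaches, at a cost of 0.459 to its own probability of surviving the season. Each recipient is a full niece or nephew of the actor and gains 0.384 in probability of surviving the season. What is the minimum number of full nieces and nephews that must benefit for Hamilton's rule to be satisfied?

5

r to a full niece or nephew = 1/4 (full aunt/uncle↔niece/nephew: two paths of length 3 through the shared grandparent pair: r = 2·(1/2)^3 = 1/4).
Hamilton's rule: n·r·B > C  ⇒  n > C/(r·B) = 0.459/(0.25·0.384) = 4.781.
The smallest integer exceeding 4.781 is 5.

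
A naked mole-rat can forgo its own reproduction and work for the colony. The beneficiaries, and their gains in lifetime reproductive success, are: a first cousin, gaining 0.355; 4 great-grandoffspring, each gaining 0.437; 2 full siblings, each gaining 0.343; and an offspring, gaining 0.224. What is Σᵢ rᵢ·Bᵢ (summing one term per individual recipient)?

r to a first cousin = 0.125 (first cousins share one grandparent pair — two paths of length 4: r = 2·(1/2)^4 = 1/8).
r to a great-grandoffspring = 0.125 (three parent–offspring links: r = (1/2)^3 = 1/8).
r to a full sibling = 1/2 (full sibs share both parents — two paths of length 2: r = 2·(1/2)^2 = 1/2).
r to an offspring = 0.5 (one parent–offspring link: r = (1/2)^1 = 1/2).
Summing one r·B term per recipient: 1·0.125·0.355 + 4·0.125·0.437 + 2·0.5·0.343 + 1·0.5·0.224 = 0.717875.

0.717875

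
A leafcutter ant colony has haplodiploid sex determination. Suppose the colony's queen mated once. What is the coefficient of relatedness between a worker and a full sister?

Haplodiploid full sisters inherit their father's entire haploid genome identically (contributing 1/2) and on average half of their mother's contribution (1/2 · 1/2 = 1/4); r = 1/2 + 1/4 = 3/4.

0.75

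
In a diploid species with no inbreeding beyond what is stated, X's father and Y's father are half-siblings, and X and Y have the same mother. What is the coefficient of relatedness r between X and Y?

0.3125

Relatedness sums over independent paths through distinct common ancestors.
X and Y are related in two ways: half first cousins through their fathers (r = 1/16) and half-sibs through their shared mother (r = 1/4).
r = 1/16 + 1/4 = 0.3125.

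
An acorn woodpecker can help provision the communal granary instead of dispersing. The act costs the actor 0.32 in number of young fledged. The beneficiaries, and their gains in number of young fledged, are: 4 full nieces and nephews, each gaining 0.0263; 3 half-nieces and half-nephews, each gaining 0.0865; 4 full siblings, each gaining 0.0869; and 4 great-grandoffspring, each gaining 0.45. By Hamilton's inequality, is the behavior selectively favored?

Hamilton's rule: the trait is favored when the sum of r·B over every recipient exceeds the actor's cost C.
r to a full niece or nephew = 1/4 (full aunt/uncle↔niece/nephew: two paths of length 3 through the shared grandparent pair: r = 2·(1/2)^3 = 1/4).
r to a half-niece or half-nephew = 0.125 (half-aunt/uncle↔niece/nephew: one path of length 3: r = (1/2)^3 = 1/8).
r to a full sibling = 1/2 (full sibs share both parents — two paths of length 2: r = 2·(1/2)^2 = 1/2).
r to a great-grandoffspring = 0.125 (three parent–offspring links: r = (1/2)^3 = 1/8).
Summing one r·B term per recipient: 4·0.25·0.0263 + 3·0.125·0.0865 + 4·0.5·0.0869 + 4·0.125·0.45 = 0.4575375.
0.4575375 > 0.32: the indirect benefit exceeds the cost.

Yes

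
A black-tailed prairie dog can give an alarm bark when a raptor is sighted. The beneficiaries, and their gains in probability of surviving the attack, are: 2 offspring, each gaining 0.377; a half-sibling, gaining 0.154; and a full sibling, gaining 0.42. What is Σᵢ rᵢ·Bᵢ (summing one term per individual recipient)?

r to an offspring = 0.5 (one parent–offspring link: r = (1/2)^1 = 1/2).
r to a half-sibling = 1/4 (half-sibs share one parent — one path of length 2: r = (1/2)^2 = 1/4).
r to a full sibling = 0.5 (full sibs share both parents — two paths of length 2: r = 2·(1/2)^2 = 1/2).
Summing one r·B term per recipient: 2·0.5·0.377 + 1·0.25·0.154 + 1·0.5·0.42 = 0.6255.

0.6255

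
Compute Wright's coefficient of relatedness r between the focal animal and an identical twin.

Monozygotic twins share every allele identical by descent: r = 1.

1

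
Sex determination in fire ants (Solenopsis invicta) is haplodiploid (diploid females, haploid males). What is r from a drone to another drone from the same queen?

0.5

Haploid brothers each carry a random half of the queen's diploid genome, so on average they share half: r = 1/2.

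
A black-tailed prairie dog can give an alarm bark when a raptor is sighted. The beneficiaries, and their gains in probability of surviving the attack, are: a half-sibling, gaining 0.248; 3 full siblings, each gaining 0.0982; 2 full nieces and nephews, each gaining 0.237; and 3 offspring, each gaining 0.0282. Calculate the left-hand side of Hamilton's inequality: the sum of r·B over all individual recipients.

0.3701

r to a half-sibling = 1/4 (half-sibs share one parent — one path of length 2: r = (1/2)^2 = 1/4).
r to a full sibling = 0.5 (full sibs share both parents — two paths of length 2: r = 2·(1/2)^2 = 1/2).
r to a full niece or nephew = 1/4 (full aunt/uncle↔niece/nephew: two paths of length 3 through the shared grandparent pair: r = 2·(1/2)^3 = 1/4).
r to an offspring = 1/2 (one parent–offspring link: r = (1/2)^1 = 1/2).
Summing one r·B term per recipient: 1·0.25·0.248 + 3·0.5·0.0982 + 2·0.25·0.237 + 3·0.5·0.0282 = 0.3701.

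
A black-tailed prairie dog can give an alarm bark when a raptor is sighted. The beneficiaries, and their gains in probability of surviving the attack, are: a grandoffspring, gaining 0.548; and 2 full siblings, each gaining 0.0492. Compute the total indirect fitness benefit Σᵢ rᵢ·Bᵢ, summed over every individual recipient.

0.1862

r to a grandoffspring = 0.25 (two parent–offspring links: r = (1/2)^2 = 1/4).
r to a full sibling = 1/2 (full sibs share both parents — two paths of length 2: r = 2·(1/2)^2 = 1/2).
Summing one r·B term per recipient: 1·0.25·0.548 + 2·0.5·0.0492 = 0.1862.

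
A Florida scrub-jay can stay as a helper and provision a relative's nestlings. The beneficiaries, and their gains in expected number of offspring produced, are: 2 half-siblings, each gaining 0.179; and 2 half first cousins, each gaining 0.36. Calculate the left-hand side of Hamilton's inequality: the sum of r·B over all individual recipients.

r to a half-sibling = 1/4 (half-sibs share one parent — one path of length 2: r = (1/2)^2 = 1/4).
r to a half first cousin = 1/16 (half first cousins share one grandparent — one path of length 4: r = (1/2)^4 = 1/16).
Summing one r·B term per recipient: 2·0.25·0.179 + 2·0.0625·0.36 = 0.1345.

0.1345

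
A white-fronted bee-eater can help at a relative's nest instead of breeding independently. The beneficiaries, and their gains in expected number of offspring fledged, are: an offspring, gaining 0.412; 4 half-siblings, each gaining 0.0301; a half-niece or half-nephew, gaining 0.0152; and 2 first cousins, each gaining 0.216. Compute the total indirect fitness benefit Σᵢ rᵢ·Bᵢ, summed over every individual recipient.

r to an offspring = 1/2 (one parent–offspring link: r = (1/2)^1 = 1/2).
r to a half-sibling = 0.25 (half-sibs share one parent — one path of length 2: r = (1/2)^2 = 1/4).
r to a half-niece or half-nephew = 0.125 (half-aunt/uncle↔niece/nephew: one path of length 3: r = (1/2)^3 = 1/8).
r to a first cousin = 0.125 (first cousins share one grandparent pair — two paths of length 4: r = 2·(1/2)^4 = 1/8).
Summing one r·B term per recipient: 1·0.5·0.412 + 4·0.25·0.0301 + 1·0.125·0.0152 + 2·0.125·0.216 = 0.292.

0.292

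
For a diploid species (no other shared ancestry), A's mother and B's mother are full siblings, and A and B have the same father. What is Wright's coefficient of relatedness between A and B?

Relatedness sums over independent paths through distinct common ancestors.
A and B are related in two ways: first cousins through their mothers (r = 1/8) and half-sibs through their shared father (r = 1/4).
r = 1/8 + 1/4 = 3/8 = 0.375.

0.375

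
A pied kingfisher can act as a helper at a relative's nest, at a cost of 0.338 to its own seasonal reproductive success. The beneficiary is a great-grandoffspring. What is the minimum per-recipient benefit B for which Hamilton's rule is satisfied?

r to a great-grandoffspring = 1/8 (three parent–offspring links: r = (1/2)^3 = 1/8).
Hamilton's rule with n recipients of equal r: n·r·B > C, so B > C/(n·r) = 0.338/(1·0.125) = 2.704.

2.704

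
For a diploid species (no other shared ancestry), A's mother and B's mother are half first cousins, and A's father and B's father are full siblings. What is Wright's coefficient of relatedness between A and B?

Wright's path rule: contributions from independent ancestry routes add.
A and B are related in two ways: half second cousins through their mothers (r = 1/64) and first cousins through their fathers (r = 1/8).
r = 1/64 + 1/8 = 9/64 = 0.140625.

0.140625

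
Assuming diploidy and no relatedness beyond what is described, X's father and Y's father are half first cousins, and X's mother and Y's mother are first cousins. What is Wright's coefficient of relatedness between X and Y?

0.046875

Wright's path rule: contributions from independent ancestry routes add.
X and Y are related in two ways: half second cousins through their fathers (r = 1/64) and second cousins through their mothers (r = 1/32).
r = 1/64 + 1/32 = 3/64 = 0.046875.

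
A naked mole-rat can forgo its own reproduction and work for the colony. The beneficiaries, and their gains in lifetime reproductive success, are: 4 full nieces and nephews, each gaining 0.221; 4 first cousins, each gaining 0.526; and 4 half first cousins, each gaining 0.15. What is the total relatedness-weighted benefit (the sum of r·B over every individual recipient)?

0.5215

r to a full niece or nephew = 1/4 (full aunt/uncle↔niece/nephew: two paths of length 3 through the shared grandparent pair: r = 2·(1/2)^3 = 1/4).
r to a first cousin = 0.125 (first cousins share one grandparent pair — two paths of length 4: r = 2·(1/2)^4 = 1/8).
r to a half first cousin = 0.0625 (half first cousins share one grandparent — one path of length 4: r = (1/2)^4 = 1/16).
Summing one r·B term per recipient: 4·0.25·0.221 + 4·0.125·0.526 + 4·0.0625·0.15 = 0.5215.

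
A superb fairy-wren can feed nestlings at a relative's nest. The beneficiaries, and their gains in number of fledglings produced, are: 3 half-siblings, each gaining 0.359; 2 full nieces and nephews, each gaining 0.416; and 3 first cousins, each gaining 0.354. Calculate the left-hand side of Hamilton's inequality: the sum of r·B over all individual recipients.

r to a half-sibling = 1/4 (half-sibs share one parent — one path of length 2: r = (1/2)^2 = 1/4).
r to a full niece or nephew = 0.25 (full aunt/uncle↔niece/nephew: two paths of length 3 through the shared grandparent pair: r = 2·(1/2)^3 = 1/4).
r to a first cousin = 0.125 (first cousins share one grandparent pair — two paths of length 4: r = 2·(1/2)^4 = 1/8).
Summing one r·B term per recipient: 3·0.25·0.359 + 2·0.25·0.416 + 3·0.125·0.354 = 0.61.

0.61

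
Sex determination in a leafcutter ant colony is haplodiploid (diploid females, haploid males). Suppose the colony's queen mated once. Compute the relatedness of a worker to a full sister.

Haplodiploid full sisters inherit their father's entire haploid genome identically (contributing 1/2) and on average half of their mother's contribution (1/2 · 1/2 = 1/4); r = 1/2 + 1/4 = 3/4.

0.75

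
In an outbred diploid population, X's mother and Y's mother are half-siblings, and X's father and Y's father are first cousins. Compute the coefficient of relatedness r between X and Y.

0.09375

With two independent routes of shared ancestry, r is the sum of the two contributions.
X and Y are related in two ways: half first cousins through their mothers (r = 1/16) and second cousins through their fathers (r = 1/32).
r = 1/16 + 1/32 = 0.09375.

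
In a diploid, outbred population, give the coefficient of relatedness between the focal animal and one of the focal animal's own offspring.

0.5

Each parent–offspring link contributes a factor of 1/2, and independent paths through distinct common ancestors add.
One parent–offspring link: r = (1/2)^1 = 1/2.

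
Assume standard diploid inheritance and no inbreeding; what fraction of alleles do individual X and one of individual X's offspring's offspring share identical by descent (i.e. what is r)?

0.25

Each parent–offspring link contributes a factor of 1/2, and independent paths through distinct common ancestors add.
Two parent–offspring links: r = (1/2)^2 = 1/4.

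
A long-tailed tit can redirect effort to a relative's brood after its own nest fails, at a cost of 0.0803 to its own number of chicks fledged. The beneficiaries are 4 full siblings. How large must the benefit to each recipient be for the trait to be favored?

r to a full sibling = 1/2 (full sibs share both parents — two paths of length 2: r = 2·(1/2)^2 = 1/2).
Hamilton's rule with n recipients of equal r: n·r·B > C, so B > C/(n·r) = 0.0803/(4·0.5) = 0.0401.

0.0401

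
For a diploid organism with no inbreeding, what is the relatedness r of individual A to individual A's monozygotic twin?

Each parent–offspring link contributes a factor of 1/2, and independent paths through distinct common ancestors add.
Monozygotic twins share every allele identical by descent: r = 1.

1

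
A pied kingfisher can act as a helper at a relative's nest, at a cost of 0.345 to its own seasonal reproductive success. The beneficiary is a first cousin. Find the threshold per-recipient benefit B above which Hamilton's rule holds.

2.76

r to a first cousin = 0.125 (first cousins share one grandparent pair — two paths of length 4: r = 2·(1/2)^4 = 1/8).
Hamilton's rule with n recipients of equal r: n·r·B > C, so B > C/(n·r) = 0.345/(1·0.125) = 2.76.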